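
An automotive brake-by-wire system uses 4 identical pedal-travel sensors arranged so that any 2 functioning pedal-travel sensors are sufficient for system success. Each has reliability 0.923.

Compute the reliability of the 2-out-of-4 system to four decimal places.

0.9983

R = Σ_{i=2}^{4} C(4,i) p^i (1−p)^{4−i} with p = 0.923
C(4,2)·0.923^2·0.077^2 = 0.030307
C(4,3)·0.923^3·0.077^1 = 0.242190
C(4,4)·0.923^4·0.077^0 = 0.725783
Sum = 0.9983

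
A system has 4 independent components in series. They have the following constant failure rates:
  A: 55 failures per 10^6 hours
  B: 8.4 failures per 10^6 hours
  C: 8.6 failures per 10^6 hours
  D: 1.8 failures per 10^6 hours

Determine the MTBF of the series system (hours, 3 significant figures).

13600

Series of exponential components: λ_sys = Σ λ_i
λ_sys = 0.000055 + 0.0000084 + 0.0000086 + 0.0000018 = 7.3800e-05 /h
MTBF = 1 / λ_sys = 13600 h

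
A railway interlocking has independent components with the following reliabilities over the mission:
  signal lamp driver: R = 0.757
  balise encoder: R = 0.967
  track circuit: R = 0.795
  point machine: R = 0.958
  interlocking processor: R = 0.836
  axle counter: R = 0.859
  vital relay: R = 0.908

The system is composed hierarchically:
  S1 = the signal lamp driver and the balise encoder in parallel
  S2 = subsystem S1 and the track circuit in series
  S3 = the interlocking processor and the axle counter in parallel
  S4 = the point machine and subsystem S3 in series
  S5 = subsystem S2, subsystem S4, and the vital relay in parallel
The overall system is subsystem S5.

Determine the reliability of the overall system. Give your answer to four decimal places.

Parallel (signal lamp driver and balise encoder): 1 − (1 − 0.757000)(1 − 0.967000) = 0.991981
Series ([0.991981] and track circuit): 0.991981 × 0.795000 = 0.788625
Parallel (interlocking processor and axle counter): 1 − (1 − 0.836000)(1 − 0.859000) = 0.976876
Series (point machine and [0.976876]): 0.958000 × 0.976876 = 0.935847
Parallel ([0.788625], [0.935847], and vital relay): 1 − (1 − 0.788625)(1 − 0.935847)(1 − 0.908000) = 0.9988

0.9988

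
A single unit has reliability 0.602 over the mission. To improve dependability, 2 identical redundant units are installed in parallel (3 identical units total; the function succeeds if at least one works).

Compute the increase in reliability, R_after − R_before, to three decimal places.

R_before = 0.602
R_after = 1 − (1 − 0.602)^3 = 0.937
ΔR = 0.937 − 0.602 = 0.335

0.335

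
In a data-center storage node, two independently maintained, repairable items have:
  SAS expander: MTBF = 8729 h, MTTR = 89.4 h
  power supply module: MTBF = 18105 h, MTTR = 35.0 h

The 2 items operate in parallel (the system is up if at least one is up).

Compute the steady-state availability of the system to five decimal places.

A(SAS expander) = MTBF/(MTBF+MTTR) = 8729/(8729+89.4) = 0.989862
A(power supply module) = MTBF/(MTBF+MTTR) = 18105/(18105+35.0) = 0.998071
Parallel availability: 1 − (1 − 0.989862)(1 − 0.998071) = 0.99998

0.99998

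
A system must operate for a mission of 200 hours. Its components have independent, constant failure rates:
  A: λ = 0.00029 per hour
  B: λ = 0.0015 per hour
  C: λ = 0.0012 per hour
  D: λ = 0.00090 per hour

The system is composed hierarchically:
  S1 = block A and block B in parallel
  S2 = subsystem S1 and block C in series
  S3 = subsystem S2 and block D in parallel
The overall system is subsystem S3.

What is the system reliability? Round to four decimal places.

R(A) = exp(−0.00029 × 200) = 0.943650
R(B) = exp(−0.0015 × 200) = 0.740818
R(C) = exp(−0.0012 × 200) = 0.786628
R(D) = exp(−0.00090 × 200) = 0.835270
Parallel (A and B): 1 − (1 − 0.943650)(1 − 0.740818) = 0.985395
Series ([0.985395] and C): 0.985395 × 0.786628 = 0.775139
Parallel ([0.775139] and D): 1 − (1 − 0.775139)(1 − 0.835270) = 0.9630

0.9630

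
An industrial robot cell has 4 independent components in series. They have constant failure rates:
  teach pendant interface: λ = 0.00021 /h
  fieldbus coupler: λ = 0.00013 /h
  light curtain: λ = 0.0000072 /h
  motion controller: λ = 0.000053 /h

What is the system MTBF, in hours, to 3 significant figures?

Series of exponential components: λ_sys = Σ λ_i
λ_sys = 0.00021 + 0.00013 + 0.0000072 + 0.000053 = 4.0020e-04 /h
MTBF = 1 / λ_sys = 2500 h

2500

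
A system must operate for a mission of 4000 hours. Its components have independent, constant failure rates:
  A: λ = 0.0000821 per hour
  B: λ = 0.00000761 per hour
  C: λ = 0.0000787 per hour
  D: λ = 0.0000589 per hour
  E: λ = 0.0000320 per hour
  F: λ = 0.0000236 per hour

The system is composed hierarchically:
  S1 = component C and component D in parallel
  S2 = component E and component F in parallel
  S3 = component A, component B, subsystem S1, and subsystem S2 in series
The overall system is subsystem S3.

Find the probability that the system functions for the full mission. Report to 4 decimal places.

R(A) = exp(−0.0000821 × 4000) = 0.720075
R(B) = exp(−0.00000761 × 4000) = 0.970019
R(C) = exp(−0.0000787 × 4000) = 0.729935
R(D) = exp(−0.0000589 × 4000) = 0.790097
R(E) = exp(−0.0000320 × 4000) = 0.879853
R(F) = exp(−0.0000236 × 4000) = 0.909919
Parallel (C and D): 1 − (1 − 0.729935)(1 − 0.790097) = 0.943313
Parallel (E and F): 1 − (1 − 0.879853)(1 − 0.909919) = 0.989177
Series (A, B, [0.943313], and [0.989177]): 0.720075 × 0.970019 × 0.943313 × 0.989177 = 0.6518

0.6518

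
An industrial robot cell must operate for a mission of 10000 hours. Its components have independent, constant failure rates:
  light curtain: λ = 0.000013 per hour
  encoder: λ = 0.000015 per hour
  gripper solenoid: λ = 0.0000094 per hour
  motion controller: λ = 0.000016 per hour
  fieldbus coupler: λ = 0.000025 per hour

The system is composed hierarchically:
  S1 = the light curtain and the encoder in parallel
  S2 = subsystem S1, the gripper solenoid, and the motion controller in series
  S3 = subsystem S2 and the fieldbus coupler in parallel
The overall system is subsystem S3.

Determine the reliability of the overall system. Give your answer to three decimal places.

R(light curtain) = exp(−0.000013 × 10000) = 0.87810
R(encoder) = exp(−0.000015 × 10000) = 0.86071
R(gripper solenoid) = exp(−0.0000094 × 10000) = 0.91028
R(motion controller) = exp(−0.000016 × 10000) = 0.85214
R(fieldbus coupler) = exp(−0.000025 × 10000) = 0.77880
Parallel (light curtain and encoder): 1 − (1 − 0.87810)(1 − 0.86071) = 0.98302
Series ([0.98302], gripper solenoid, and motion controller): 0.98302 × 0.91028 × 0.85214 = 0.76251
Parallel ([0.76251] and fieldbus coupler): 1 − (1 − 0.76251)(1 − 0.77880) = 0.947

0.947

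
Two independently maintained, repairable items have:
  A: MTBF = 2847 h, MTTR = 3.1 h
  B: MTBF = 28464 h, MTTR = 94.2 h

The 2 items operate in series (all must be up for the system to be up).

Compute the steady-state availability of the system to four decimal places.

A(A) = MTBF/(MTBF+MTTR) = 2847/(2847+3.1) = 0.998912
A(B) = MTBF/(MTBF+MTTR) = 28464/(28464+94.2) = 0.996701
Series availability: 0.998912 × 0.996701 = 0.9956

0.9956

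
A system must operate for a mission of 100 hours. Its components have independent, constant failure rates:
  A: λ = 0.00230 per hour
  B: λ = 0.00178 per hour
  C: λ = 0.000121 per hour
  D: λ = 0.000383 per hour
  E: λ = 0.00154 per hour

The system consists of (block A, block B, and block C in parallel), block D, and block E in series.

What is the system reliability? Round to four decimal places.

0.8247

R(A) = exp(−0.00230 × 100) = 0.794534
R(B) = exp(−0.00178 × 100) = 0.836942
R(C) = exp(−0.000121 × 100) = 0.987973
R(D) = exp(−0.000383 × 100) = 0.962424
R(E) = exp(−0.00154 × 100) = 0.857272
Parallel (A, B, and C): 1 − (1 − 0.794534)(1 − 0.836942)(1 − 0.987973) = 0.999597
Series ([0.999597], D, and E): 0.999597 × 0.962424 × 0.857272 = 0.8247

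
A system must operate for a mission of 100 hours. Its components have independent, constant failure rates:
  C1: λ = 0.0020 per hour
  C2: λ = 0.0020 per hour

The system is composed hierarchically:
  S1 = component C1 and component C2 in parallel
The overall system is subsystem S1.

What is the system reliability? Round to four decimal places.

0.9671

R(C1) = exp(−0.0020 × 100) = 0.818731
R(C2) = exp(−0.0020 × 100) = 0.818731
Parallel (C1 and C2): 1 − (1 − 0.818731)(1 − 0.818731) = 0.9671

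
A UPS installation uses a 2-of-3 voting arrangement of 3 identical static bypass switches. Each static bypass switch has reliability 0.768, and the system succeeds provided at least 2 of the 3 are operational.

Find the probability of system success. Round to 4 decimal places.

0.8635

R = Σ_{i=2}^{3} C(3,i) p^i (1−p)^{3−i} with p = 0.768
C(3,2)·0.768^2·0.232^1 = 0.410518
C(3,3)·0.768^3·0.232^0 = 0.452985
Sum = 0.8635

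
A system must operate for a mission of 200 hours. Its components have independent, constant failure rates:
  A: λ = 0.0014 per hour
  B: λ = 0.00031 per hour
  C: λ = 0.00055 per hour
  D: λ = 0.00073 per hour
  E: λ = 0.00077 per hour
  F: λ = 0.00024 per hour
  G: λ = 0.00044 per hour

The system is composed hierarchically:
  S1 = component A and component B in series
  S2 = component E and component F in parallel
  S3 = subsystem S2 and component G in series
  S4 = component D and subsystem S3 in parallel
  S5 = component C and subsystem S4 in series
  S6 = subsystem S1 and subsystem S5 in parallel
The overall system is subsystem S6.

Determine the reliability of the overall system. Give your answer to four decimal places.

0.9666

R(A) = exp(−0.0014 × 200) = 0.755784
R(B) = exp(−0.00031 × 200) = 0.939883
R(C) = exp(−0.00055 × 200) = 0.895834
R(D) = exp(−0.00073 × 200) = 0.864158
R(E) = exp(−0.00077 × 200) = 0.857272
R(F) = exp(−0.00024 × 200) = 0.953134
R(G) = exp(−0.00044 × 200) = 0.915761
Series (A and B): 0.755784 × 0.939883 = 0.710349
Parallel (E and F): 1 − (1 − 0.857272)(1 − 0.953134) = 0.993311
Series ([0.993311] and G): 0.993311 × 0.915761 = 0.909635
Parallel (D and [0.909635]): 1 − (1 − 0.864158)(1 − 0.909635) = 0.987725
Series (C and [0.987725]): 0.895834 × 0.987725 = 0.884838
Parallel ([0.710349] and [0.884838]): 1 − (1 − 0.710349)(1 − 0.884838) = 0.9666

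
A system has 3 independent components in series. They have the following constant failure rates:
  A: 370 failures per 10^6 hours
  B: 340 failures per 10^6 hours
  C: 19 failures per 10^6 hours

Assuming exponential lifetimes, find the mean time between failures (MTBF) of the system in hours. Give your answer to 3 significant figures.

Series of exponential components: λ_sys = Σ λ_i
λ_sys = 0.00037 + 0.00034 + 0.000019 = 7.2900e-04 /h
MTBF = 1 / λ_sys = 1370 h

1370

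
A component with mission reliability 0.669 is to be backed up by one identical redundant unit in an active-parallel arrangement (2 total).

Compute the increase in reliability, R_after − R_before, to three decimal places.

0.221

R_before = 0.669
R_after = 1 − (1 − 0.669)^2 = 0.890
ΔR = 0.890 − 0.669 = 0.221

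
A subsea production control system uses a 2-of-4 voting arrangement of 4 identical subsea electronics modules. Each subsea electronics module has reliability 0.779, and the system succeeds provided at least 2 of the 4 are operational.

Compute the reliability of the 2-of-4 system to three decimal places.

R = Σ_{i=2}^{4} C(4,i) p^i (1−p)^{4−i} with p = 0.779
C(4,2)·0.779^2·0.221^2 = 0.17783
C(4,3)·0.779^3·0.221^1 = 0.41789
C(4,4)·0.779^4·0.221^0 = 0.36826
Sum = 0.964

0.964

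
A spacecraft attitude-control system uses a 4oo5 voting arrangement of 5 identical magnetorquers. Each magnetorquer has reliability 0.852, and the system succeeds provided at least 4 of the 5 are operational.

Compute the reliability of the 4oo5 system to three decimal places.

R = Σ_{i=4}^{5} C(5,i) p^i (1−p)^{5−i} with p = 0.852
C(5,4)·0.852^4·0.148^1 = 0.38993
C(5,5)·0.852^5·0.148^0 = 0.44895
Sum = 0.839

0.839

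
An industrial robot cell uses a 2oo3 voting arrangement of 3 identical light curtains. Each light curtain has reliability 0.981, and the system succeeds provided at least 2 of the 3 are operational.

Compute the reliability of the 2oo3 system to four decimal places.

0.9989

R = Σ_{i=2}^{3} C(3,i) p^i (1−p)^{3−i} with p = 0.981
C(3,2)·0.981^2·0.019^1 = 0.054855
C(3,3)·0.981^3·0.019^0 = 0.944076
Sum = 0.9989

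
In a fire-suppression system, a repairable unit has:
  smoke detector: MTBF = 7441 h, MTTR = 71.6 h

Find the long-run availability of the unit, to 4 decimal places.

A(smoke detector) = MTBF/(MTBF+MTTR) = 7441/(7441+71.6) = 0.9905

0.9905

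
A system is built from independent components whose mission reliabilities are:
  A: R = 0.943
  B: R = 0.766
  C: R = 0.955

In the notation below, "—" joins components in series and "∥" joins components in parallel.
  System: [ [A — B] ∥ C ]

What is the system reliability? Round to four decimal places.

0.9875

Series (A and B): 0.943000 × 0.766000 = 0.722338
Parallel ([0.722338] and C): 1 − (1 − 0.722338)(1 − 0.955000) = 0.9875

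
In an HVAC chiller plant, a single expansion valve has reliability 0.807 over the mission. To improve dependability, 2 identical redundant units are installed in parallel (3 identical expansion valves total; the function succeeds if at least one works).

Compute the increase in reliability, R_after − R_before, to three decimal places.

R_before = 0.807
R_after = 1 − (1 − 0.807)^3 = 0.993
ΔR = 0.993 − 0.807 = 0.186

0.186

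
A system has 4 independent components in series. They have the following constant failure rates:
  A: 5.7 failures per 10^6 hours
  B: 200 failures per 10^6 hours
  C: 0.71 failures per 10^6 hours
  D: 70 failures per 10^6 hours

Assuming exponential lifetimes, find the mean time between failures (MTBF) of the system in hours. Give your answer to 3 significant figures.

Series of exponential components: λ_sys = Σ λ_i
λ_sys = 0.0000057 + 0.00020 + 0.00000071 + 0.000070 = 2.7641e-04 /h
MTBF = 1 / λ_sys = 3620 h

3620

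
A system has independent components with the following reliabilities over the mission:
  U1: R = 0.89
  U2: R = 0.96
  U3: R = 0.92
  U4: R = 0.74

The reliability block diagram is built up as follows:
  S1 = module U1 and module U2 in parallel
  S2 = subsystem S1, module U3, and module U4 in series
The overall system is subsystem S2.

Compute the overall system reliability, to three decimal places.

Parallel (U1 and U2): 1 − (1 − 0.89000)(1 − 0.96000) = 0.99560
Series ([0.99560], U3, and U4): 0.99560 × 0.92000 × 0.74000 = 0.678

0.678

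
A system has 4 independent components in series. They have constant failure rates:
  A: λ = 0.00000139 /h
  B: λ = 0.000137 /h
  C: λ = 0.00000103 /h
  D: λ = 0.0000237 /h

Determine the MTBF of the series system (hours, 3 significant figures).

6130

Series of exponential components: λ_sys = Σ λ_i
λ_sys = 0.00000139 + 0.000137 + 0.00000103 + 0.0000237 = 1.6312e-04 /h
MTBF = 1 / λ_sys = 6130 h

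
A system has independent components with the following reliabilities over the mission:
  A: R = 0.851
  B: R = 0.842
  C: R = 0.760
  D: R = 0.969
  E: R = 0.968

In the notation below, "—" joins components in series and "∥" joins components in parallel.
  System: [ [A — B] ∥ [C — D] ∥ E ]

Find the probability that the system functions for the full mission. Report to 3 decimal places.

Series (A and B): 0.85100 × 0.84200 = 0.71654
Series (C and D): 0.76000 × 0.96900 = 0.73644
Parallel ([0.71654], [0.73644], and E): 1 − (1 − 0.71654)(1 − 0.73644)(1 − 0.96800) = 0.998

0.998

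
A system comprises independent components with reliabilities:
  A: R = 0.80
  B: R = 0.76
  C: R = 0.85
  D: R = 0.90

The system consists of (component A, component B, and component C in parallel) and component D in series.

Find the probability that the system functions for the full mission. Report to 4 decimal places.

Parallel (A, B, and C): 1 − (1 − 0.800000)(1 − 0.760000)(1 − 0.850000) = 0.992800
Series ([0.992800] and D): 0.992800 × 0.900000 = 0.8935

0.8935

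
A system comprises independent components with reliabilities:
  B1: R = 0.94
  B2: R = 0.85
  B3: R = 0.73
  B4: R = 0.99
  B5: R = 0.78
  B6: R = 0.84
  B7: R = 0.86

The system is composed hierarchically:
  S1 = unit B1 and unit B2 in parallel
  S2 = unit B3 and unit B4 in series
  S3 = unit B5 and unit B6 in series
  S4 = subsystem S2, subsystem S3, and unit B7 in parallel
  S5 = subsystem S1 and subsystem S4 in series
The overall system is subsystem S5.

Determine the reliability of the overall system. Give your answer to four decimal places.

Parallel (B1 and B2): 1 − (1 − 0.940000)(1 − 0.850000) = 0.991000
Series (B3 and B4): 0.730000 × 0.990000 = 0.722700
Series (B5 and B6): 0.780000 × 0.840000 = 0.655200
Parallel ([0.722700], [0.655200], and B7): 1 − (1 − 0.722700)(1 − 0.655200)(1 − 0.860000) = 0.986614
Series ([0.991000] and [0.986614]): 0.991000 × 0.986614 = 0.9777

0.9777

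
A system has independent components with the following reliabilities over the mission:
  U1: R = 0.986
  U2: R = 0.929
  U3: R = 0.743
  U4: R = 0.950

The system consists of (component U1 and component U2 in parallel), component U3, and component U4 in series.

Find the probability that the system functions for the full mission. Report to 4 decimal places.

Parallel (U1 and U2): 1 − (1 − 0.986000)(1 − 0.929000) = 0.999006
Series ([0.999006], U3, and U4): 0.999006 × 0.743000 × 0.950000 = 0.7051

0.7051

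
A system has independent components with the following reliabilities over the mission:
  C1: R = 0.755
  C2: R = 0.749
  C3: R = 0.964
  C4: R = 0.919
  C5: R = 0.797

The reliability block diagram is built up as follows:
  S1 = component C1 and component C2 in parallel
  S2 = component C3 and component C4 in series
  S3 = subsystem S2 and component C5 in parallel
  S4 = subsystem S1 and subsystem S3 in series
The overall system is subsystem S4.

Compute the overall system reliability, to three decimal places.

Parallel (C1 and C2): 1 − (1 − 0.75500)(1 − 0.74900) = 0.93851
Series (C3 and C4): 0.96400 × 0.91900 = 0.88592
Parallel ([0.88592] and C5): 1 − (1 − 0.88592)(1 − 0.79700) = 0.97684
Series ([0.93851] and [0.97684]): 0.93851 × 0.97684 = 0.917

0.917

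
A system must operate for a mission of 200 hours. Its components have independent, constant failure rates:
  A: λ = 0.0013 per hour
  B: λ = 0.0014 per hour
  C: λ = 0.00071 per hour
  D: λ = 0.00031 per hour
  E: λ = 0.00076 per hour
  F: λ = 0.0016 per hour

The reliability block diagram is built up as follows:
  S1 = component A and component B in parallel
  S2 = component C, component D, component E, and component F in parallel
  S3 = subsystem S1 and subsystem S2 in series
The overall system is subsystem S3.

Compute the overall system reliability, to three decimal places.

R(A) = exp(−0.0013 × 200) = 0.77105
R(B) = exp(−0.0014 × 200) = 0.75578
R(C) = exp(−0.00071 × 200) = 0.86762
R(D) = exp(−0.00031 × 200) = 0.93988
R(E) = exp(−0.00076 × 200) = 0.85899
R(F) = exp(−0.0016 × 200) = 0.72615
Parallel (A and B): 1 − (1 − 0.77105)(1 − 0.75578) = 0.94409
Parallel (C, D, E, and F): 1 − (1 − 0.86762)(1 − 0.93988)(1 − 0.85899)(1 − 0.72615) = 0.99969
Series ([0.94409] and [0.99969]): 0.94409 × 0.99969 = 0.944

0.944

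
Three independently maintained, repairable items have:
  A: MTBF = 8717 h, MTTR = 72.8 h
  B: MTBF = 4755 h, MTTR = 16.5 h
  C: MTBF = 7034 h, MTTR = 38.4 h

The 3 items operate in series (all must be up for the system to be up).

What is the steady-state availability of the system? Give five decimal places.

A(A) = MTBF/(MTBF+MTTR) = 8717/(8717+72.8) = 0.991718
A(B) = MTBF/(MTBF+MTTR) = 4755/(4755+16.5) = 0.996542
A(C) = MTBF/(MTBF+MTTR) = 7034/(7034+38.4) = 0.994570
Series availability: 0.991718 × 0.996542 × 0.994570 = 0.98292

0.98292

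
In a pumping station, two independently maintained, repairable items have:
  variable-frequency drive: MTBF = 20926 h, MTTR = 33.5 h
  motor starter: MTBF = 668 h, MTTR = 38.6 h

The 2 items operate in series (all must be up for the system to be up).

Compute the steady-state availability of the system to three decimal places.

0.944

A(variable-frequency drive) = MTBF/(MTBF+MTTR) = 20926/(20926+33.5) = 0.998402
A(motor starter) = MTBF/(MTBF+MTTR) = 668/(668+38.6) = 0.945372
Series availability: 0.998402 × 0.945372 = 0.944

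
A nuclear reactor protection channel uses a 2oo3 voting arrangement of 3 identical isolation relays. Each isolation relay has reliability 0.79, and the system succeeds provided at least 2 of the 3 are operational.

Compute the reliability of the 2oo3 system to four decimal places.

0.8862

R = Σ_{i=2}^{3} C(3,i) p^i (1−p)^{3−i} with p = 0.79
C(3,2)·0.79^2·0.21^1 = 0.393183
C(3,3)·0.79^3·0.21^0 = 0.493039
Sum = 0.8862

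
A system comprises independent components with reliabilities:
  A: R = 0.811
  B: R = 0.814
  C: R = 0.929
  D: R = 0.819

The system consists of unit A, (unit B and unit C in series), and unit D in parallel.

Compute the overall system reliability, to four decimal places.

0.9917

Series (B and C): 0.814000 × 0.929000 = 0.756206
Parallel (A, [0.756206], and D): 1 − (1 − 0.811000)(1 − 0.756206)(1 − 0.819000) = 0.9917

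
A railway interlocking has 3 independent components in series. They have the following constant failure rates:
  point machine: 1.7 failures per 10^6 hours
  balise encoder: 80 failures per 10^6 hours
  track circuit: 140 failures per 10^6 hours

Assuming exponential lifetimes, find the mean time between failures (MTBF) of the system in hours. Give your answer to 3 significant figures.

Series of exponential components: λ_sys = Σ λ_i
λ_sys = 0.0000017 + 0.000080 + 0.00014 = 2.2170e-04 /h
MTBF = 1 / λ_sys = 4510 h

4510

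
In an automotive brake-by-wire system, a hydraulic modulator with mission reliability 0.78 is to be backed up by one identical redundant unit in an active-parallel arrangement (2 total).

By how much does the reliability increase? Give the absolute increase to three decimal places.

R_before = 0.78
R_after = 1 − (1 − 0.78)^2 = 0.952
ΔR = 0.952 − 0.78 = 0.172

0.172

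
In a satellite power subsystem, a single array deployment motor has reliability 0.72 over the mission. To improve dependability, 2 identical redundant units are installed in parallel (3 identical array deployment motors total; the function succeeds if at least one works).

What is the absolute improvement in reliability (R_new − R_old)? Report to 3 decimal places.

R_before = 0.72
R_after = 1 − (1 − 0.72)^3 = 0.978
ΔR = 0.978 − 0.72 = 0.258

0.258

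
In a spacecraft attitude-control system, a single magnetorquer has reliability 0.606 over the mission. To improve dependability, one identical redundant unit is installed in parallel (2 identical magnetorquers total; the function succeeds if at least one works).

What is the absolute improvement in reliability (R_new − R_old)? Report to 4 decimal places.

0.2388

R_before = 0.606
R_after = 1 − (1 − 0.606)^2 = 0.8448
ΔR = 0.8448 − 0.606 = 0.2388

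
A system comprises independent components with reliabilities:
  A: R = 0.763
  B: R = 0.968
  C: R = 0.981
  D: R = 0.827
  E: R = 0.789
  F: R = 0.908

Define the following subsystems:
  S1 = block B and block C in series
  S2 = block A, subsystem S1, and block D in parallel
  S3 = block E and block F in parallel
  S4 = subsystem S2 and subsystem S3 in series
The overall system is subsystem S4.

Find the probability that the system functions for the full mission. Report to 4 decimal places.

Series (B and C): 0.968000 × 0.981000 = 0.949608
Parallel (A, [0.949608], and D): 1 − (1 − 0.763000)(1 − 0.949608)(1 − 0.827000) = 0.997934
Parallel (E and F): 1 − (1 − 0.789000)(1 − 0.908000) = 0.980588
Series ([0.997934] and [0.980588]): 0.997934 × 0.980588 = 0.9786

0.9786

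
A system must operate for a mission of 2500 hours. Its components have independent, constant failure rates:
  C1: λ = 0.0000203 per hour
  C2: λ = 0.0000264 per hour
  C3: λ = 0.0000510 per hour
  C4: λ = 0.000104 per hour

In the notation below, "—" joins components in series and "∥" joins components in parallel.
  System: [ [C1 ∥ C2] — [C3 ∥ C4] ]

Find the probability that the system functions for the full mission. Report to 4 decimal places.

R(C1) = exp(−0.0000203 × 2500) = 0.950516
R(C2) = exp(−0.0000264 × 2500) = 0.936131
R(C3) = exp(−0.0000510 × 2500) = 0.880293
R(C4) = exp(−0.000104 × 2500) = 0.771052
Parallel (C1 and C2): 1 − (1 − 0.950516)(1 − 0.936131) = 0.996840
Parallel (C3 and C4): 1 − (1 − 0.880293)(1 − 0.771052) = 0.972593
Series ([0.996840] and [0.972593]): 0.996840 × 0.972593 = 0.9695

0.9695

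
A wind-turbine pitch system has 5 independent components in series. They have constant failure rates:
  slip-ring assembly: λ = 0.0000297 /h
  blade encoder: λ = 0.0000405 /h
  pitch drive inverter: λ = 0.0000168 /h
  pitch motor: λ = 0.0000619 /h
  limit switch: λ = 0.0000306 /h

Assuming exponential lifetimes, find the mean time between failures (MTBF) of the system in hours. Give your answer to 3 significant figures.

Series of exponential components: λ_sys = Σ λ_i
λ_sys = 0.0000297 + 0.0000405 + 0.0000168 + 0.0000619 + 0.0000306 = 1.7950e-04 /h
MTBF = 1 / λ_sys = 5570 h

5570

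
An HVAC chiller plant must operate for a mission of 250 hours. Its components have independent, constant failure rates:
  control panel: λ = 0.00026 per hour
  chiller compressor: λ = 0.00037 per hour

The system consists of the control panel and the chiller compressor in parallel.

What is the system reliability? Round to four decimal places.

0.9944

R(control panel) = exp(−0.00026 × 250) = 0.937067
R(chiller compressor) = exp(−0.00037 × 250) = 0.911649
Parallel (control panel and chiller compressor): 1 − (1 − 0.937067)(1 − 0.911649) = 0.9944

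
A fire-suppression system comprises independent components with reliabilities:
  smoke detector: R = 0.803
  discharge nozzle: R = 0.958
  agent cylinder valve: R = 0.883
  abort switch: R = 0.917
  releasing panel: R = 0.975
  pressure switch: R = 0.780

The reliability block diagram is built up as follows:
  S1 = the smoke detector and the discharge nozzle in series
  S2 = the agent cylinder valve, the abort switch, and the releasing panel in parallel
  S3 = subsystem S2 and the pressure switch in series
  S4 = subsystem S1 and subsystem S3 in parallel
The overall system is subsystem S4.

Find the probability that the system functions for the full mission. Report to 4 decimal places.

0.9492

Series (smoke detector and discharge nozzle): 0.803000 × 0.958000 = 0.769274
Parallel (agent cylinder valve, abort switch, and releasing panel): 1 − (1 − 0.883000)(1 − 0.917000)(1 − 0.975000) = 0.999757
Series ([0.999757] and pressure switch): 0.999757 × 0.780000 = 0.779810
Parallel ([0.769274] and [0.779810]): 1 − (1 − 0.769274)(1 − 0.779810) = 0.9492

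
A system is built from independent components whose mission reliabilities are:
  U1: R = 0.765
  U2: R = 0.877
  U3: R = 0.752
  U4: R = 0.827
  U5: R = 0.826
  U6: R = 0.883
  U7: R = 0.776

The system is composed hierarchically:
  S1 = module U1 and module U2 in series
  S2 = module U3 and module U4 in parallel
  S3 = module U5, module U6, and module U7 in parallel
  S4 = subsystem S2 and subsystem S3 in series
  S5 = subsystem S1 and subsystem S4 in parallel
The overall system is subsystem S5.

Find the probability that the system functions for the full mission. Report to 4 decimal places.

0.9844

Series (U1 and U2): 0.765000 × 0.877000 = 0.670905
Parallel (U3 and U4): 1 − (1 − 0.752000)(1 − 0.827000) = 0.957096
Parallel (U5, U6, and U7): 1 − (1 − 0.826000)(1 − 0.883000)(1 − 0.776000) = 0.995440
Series ([0.957096] and [0.995440]): 0.957096 × 0.995440 = 0.952732
Parallel ([0.670905] and [0.952732]): 1 − (1 − 0.670905)(1 − 0.952732) = 0.9844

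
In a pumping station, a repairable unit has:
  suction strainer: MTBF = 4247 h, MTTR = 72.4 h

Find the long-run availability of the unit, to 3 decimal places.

A(suction strainer) = MTBF/(MTBF+MTTR) = 4247/(4247+72.4) = 0.983

0.983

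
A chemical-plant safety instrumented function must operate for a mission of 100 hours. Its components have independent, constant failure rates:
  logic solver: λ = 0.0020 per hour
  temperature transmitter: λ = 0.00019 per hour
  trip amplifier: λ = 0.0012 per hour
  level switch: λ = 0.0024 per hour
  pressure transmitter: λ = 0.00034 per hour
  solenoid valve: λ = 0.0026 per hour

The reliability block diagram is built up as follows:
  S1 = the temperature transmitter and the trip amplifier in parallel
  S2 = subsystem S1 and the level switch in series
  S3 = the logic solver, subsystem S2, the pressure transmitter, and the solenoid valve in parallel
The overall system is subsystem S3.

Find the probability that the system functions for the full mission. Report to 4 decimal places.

0.9997

R(logic solver) = exp(−0.0020 × 100) = 0.818731
R(temperature transmitter) = exp(−0.00019 × 100) = 0.981179
R(trip amplifier) = exp(−0.0012 × 100) = 0.886920
R(level switch) = exp(−0.0024 × 100) = 0.786628
R(pressure transmitter) = exp(−0.00034 × 100) = 0.966572
R(solenoid valve) = exp(−0.0026 × 100) = 0.771052
Parallel (temperature transmitter and trip amplifier): 1 − (1 − 0.981179)(1 − 0.886920) = 0.997872
Series ([0.997872] and level switch): 0.997872 × 0.786628 = 0.784954
Parallel (logic solver, [0.784954], pressure transmitter, and solenoid valve): 1 − (1 − 0.818731)(1 − 0.784954)(1 − 0.966572)(1 − 0.771052) = 0.9997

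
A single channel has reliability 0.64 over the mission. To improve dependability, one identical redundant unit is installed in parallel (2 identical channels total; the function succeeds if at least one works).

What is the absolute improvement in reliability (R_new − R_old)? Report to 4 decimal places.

0.2304

R_before = 0.64
R_after = 1 − (1 − 0.64)^2 = 0.8704
ΔR = 0.8704 − 0.64 = 0.2304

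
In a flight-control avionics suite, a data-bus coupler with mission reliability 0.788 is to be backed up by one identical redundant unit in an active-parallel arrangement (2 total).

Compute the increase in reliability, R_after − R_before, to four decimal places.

R_before = 0.788
R_after = 1 − (1 − 0.788)^2 = 0.9551
ΔR = 0.9551 − 0.788 = 0.1671

0.1671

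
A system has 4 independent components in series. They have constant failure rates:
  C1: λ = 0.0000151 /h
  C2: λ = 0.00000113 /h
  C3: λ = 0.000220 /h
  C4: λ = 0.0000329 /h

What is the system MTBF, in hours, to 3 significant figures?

Series of exponential components: λ_sys = Σ λ_i
λ_sys = 0.0000151 + 0.00000113 + 0.000220 + 0.0000329 = 2.6913e-04 /h
MTBF = 1 / λ_sys = 3720 h

3720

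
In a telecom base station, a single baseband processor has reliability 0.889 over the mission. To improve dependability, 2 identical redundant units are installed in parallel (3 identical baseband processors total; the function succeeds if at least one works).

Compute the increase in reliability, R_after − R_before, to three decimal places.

R_before = 0.889
R_after = 1 − (1 − 0.889)^3 = 0.999
ΔR = 0.999 − 0.889 = 0.110

0.110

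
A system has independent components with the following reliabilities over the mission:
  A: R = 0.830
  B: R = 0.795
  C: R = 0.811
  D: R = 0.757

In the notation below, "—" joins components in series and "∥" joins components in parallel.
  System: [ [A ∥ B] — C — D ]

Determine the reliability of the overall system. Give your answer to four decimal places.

0.5925

Parallel (A and B): 1 − (1 − 0.830000)(1 − 0.795000) = 0.965150
Series ([0.965150], C, and D): 0.965150 × 0.811000 × 0.757000 = 0.5925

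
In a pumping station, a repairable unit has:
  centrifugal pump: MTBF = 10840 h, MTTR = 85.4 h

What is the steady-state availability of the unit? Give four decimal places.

0.9922

A(centrifugal pump) = MTBF/(MTBF+MTTR) = 10840/(10840+85.4) = 0.9922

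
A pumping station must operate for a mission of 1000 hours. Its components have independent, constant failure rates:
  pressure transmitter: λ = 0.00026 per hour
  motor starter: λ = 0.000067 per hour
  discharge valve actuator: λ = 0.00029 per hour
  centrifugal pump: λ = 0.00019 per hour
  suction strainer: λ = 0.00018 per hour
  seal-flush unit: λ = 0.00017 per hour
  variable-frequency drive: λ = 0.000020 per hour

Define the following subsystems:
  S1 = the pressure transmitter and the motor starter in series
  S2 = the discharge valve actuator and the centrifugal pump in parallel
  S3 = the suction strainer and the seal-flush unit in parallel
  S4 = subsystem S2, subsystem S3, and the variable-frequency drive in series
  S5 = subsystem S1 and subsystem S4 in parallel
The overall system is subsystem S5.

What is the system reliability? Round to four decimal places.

0.9758

R(pressure transmitter) = exp(−0.00026 × 1000) = 0.771052
R(motor starter) = exp(−0.000067 × 1000) = 0.935195
R(discharge valve actuator) = exp(−0.00029 × 1000) = 0.748264
R(centrifugal pump) = exp(−0.00019 × 1000) = 0.826959
R(suction strainer) = exp(−0.00018 × 1000) = 0.835270
R(seal-flush unit) = exp(−0.00017 × 1000) = 0.843665
R(variable-frequency drive) = exp(−0.000020 × 1000) = 0.980199
Series (pressure transmitter and motor starter): 0.771052 × 0.935195 = 0.721084
Parallel (discharge valve actuator and centrifugal pump): 1 − (1 − 0.748264)(1 − 0.826959) = 0.956439
Parallel (suction strainer and seal-flush unit): 1 − (1 − 0.835270)(1 − 0.843665) = 0.974247
Series ([0.956439], [0.974247], and variable-frequency drive): 0.956439 × 0.974247 × 0.980199 = 0.913357
Parallel ([0.721084] and [0.913357]): 1 − (1 − 0.721084)(1 − 0.913357) = 0.9758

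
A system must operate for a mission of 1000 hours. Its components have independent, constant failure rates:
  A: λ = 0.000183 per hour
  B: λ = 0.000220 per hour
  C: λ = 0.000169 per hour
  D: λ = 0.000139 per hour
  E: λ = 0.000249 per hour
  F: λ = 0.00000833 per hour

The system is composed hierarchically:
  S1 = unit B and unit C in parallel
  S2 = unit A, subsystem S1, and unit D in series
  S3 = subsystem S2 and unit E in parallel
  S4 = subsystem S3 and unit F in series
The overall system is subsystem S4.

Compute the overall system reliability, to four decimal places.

R(A) = exp(−0.000183 × 1000) = 0.832768
R(B) = exp(−0.000220 × 1000) = 0.802519
R(C) = exp(−0.000169 × 1000) = 0.844509
R(D) = exp(−0.000139 × 1000) = 0.870228
R(E) = exp(−0.000249 × 1000) = 0.779580
R(F) = exp(−0.00000833 × 1000) = 0.991705
Parallel (B and C): 1 − (1 − 0.802519)(1 − 0.844509) = 0.969293
Series (A, [0.969293], and D): 0.832768 × 0.969293 × 0.870228 = 0.702445
Parallel ([0.702445] and E): 1 − (1 − 0.702445)(1 − 0.779580) = 0.934413
Series ([0.934413] and F): 0.934413 × 0.991705 = 0.9267

0.9267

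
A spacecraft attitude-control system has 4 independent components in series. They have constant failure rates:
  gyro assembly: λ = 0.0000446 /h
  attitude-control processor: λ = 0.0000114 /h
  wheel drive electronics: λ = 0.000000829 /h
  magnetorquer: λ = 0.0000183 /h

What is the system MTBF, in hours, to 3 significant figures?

Series of exponential components: λ_sys = Σ λ_i
λ_sys = 0.0000446 + 0.0000114 + 0.000000829 + 0.0000183 = 7.5129e-05 /h
MTBF = 1 / λ_sys = 13300 h

13300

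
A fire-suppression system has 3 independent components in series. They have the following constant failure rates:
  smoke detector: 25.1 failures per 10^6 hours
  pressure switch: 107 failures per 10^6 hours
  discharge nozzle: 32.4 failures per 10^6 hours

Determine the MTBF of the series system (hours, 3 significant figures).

6080

Series of exponential components: λ_sys = Σ λ_i
λ_sys = 0.0000251 + 0.000107 + 0.0000324 = 1.6450e-04 /h
MTBF = 1 / λ_sys = 6080 h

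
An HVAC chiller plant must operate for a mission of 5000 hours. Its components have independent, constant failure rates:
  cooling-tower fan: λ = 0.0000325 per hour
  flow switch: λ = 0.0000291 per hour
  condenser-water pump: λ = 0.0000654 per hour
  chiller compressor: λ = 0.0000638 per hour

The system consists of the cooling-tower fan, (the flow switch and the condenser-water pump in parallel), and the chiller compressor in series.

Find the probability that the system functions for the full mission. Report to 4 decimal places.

R(cooling-tower fan) = exp(−0.0000325 × 5000) = 0.850016
R(flow switch) = exp(−0.0000291 × 5000) = 0.864590
R(condenser-water pump) = exp(−0.0000654 × 5000) = 0.721084
R(chiller compressor) = exp(−0.0000638 × 5000) = 0.726876
Parallel (flow switch and condenser-water pump): 1 − (1 − 0.864590)(1 − 0.721084) = 0.962232
Series (cooling-tower fan, [0.962232], and chiller compressor): 0.850016 × 0.962232 × 0.726876 = 0.5945

0.5945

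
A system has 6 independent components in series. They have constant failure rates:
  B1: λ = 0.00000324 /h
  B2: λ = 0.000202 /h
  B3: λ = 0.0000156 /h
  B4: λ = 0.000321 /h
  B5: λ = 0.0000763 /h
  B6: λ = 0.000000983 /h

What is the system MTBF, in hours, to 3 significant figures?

1620

Series of exponential components: λ_sys = Σ λ_i
λ_sys = 0.00000324 + 0.000202 + 0.0000156 + 0.000321 + 0.0000763 + 0.000000983 = 6.1912e-04 /h
MTBF = 1 / λ_sys = 1620 h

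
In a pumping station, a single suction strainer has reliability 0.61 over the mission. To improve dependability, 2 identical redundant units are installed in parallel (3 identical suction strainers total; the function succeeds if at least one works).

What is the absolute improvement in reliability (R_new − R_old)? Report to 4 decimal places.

0.3307

R_before = 0.61
R_after = 1 − (1 − 0.61)^3 = 0.9407
ΔR = 0.9407 − 0.61 = 0.3307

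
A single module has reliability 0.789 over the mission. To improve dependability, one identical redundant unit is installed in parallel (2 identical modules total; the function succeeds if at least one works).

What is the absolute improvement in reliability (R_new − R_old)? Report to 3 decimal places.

0.166

R_before = 0.789
R_after = 1 − (1 − 0.789)^2 = 0.955
ΔR = 0.955 − 0.789 = 0.166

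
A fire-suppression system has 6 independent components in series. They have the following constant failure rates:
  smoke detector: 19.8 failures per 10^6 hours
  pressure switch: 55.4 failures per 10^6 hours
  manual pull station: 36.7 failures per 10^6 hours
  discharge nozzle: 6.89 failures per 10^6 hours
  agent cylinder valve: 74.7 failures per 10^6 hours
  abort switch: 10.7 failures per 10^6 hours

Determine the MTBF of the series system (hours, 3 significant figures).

4900

Series of exponential components: λ_sys = Σ λ_i
λ_sys = 0.0000198 + 0.0000554 + 0.0000367 + 0.00000689 + 0.0000747 + 0.0000107 = 2.0419e-04 /h
MTBF = 1 / λ_sys = 4900 h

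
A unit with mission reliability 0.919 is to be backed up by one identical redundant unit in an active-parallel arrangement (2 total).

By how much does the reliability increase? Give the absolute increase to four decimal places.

R_before = 0.919
R_after = 1 − (1 − 0.919)^2 = 0.9934
ΔR = 0.9934 − 0.919 = 0.0744

0.0744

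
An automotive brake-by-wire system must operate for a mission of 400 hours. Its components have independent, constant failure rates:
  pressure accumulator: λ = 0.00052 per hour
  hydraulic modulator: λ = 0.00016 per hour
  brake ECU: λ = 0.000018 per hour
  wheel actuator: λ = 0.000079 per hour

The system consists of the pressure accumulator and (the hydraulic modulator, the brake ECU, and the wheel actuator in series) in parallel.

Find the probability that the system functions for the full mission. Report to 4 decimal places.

0.9817

R(pressure accumulator) = exp(−0.00052 × 400) = 0.812207
R(hydraulic modulator) = exp(−0.00016 × 400) = 0.938005
R(brake ECU) = exp(−0.000018 × 400) = 0.992826
R(wheel actuator) = exp(−0.000079 × 400) = 0.968894
Series (hydraulic modulator, brake ECU, and wheel actuator): 0.938005 × 0.992826 × 0.968894 = 0.902307
Parallel (pressure accumulator and [0.902307]): 1 − (1 − 0.812207)(1 − 0.902307) = 0.9817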